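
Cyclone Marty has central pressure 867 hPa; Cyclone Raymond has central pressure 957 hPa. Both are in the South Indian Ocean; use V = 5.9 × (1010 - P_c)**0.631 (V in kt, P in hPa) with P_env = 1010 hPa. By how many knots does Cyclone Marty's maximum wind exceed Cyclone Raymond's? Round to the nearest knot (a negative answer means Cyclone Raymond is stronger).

Cyclone Marty: ΔP = 143; V ≈ 5.9 × 143^0.631 ≈ 135.17 kt.
Cyclone Raymond: ΔP = 53; V ≈ 5.9 × 53^0.631 ≈ 72.26 kt.
Difference ≈ 135.17 − 72.26 = 62.91 → 63 kt.

63 kt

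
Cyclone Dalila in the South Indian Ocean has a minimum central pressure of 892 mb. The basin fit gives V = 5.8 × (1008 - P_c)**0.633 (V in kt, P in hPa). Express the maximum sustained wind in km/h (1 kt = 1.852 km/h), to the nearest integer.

218 km/h

ΔP = 1008 − 892 = 116 mb.
V ≈ 5.8 × 116^0.633 = 5.8 × 20.268 ≈ 117.552 kt.
117.552 × 1.852 ≈ 217.71 km/h → 218 km/h.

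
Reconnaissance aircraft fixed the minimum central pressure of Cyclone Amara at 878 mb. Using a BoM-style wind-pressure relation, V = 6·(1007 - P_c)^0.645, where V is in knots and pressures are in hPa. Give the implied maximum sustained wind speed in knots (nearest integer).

138 kt

ΔP = 1007 − 878 = 129 mb.
129^0.645 ≈ 22.979.
V ≈ 6 × 22.979 ≈ 137.9 kt.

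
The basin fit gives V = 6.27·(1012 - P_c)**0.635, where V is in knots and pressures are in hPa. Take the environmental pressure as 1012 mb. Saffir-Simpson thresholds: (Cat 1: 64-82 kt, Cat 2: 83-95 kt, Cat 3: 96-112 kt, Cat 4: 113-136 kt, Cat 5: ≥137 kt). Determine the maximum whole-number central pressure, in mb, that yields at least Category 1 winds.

973 mb

Category 1 begins at V = 64 kt.
Required ΔP = (64/6.27)^(1/0.635) = 10.207^1.575 ≈ 38.80 mb.
P_c ≤ 1012 − 38.80 = 973.20, so the highest integer P_c is 973 mb.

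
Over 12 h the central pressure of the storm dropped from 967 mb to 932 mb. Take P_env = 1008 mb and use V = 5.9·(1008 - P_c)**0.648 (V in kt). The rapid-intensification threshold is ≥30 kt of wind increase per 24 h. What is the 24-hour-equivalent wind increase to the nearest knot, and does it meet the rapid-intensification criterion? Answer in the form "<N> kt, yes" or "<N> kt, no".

V₁: ΔP = 41, V ≈ 5.9 × 41^0.648 ≈ 65.45 kt.
V₂: ΔP = 76, V ≈ 5.9 × 76^0.648 ≈ 97.64 kt.
ΔV over 12 h = 32.19 kt → 24 h equivalent = 32.19 × 24/12 ≈ 64.38 kt.
64 kt ≥ 30 kt ⇒ rapid intensification.

64 kt, yes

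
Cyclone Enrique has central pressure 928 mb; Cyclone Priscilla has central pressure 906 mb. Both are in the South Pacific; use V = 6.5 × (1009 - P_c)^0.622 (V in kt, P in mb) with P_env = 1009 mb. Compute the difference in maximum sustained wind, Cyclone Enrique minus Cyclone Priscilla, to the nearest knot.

Cyclone Enrique: ΔP = 81; V ≈ 6.5 × 81^0.622 ≈ 100.00 kt.
Cyclone Priscilla: ΔP = 103; V ≈ 6.5 × 103^0.622 ≈ 116.12 kt.
Difference ≈ 100.00 − 116.12 = -16.12 → -16 kt.

-16 kt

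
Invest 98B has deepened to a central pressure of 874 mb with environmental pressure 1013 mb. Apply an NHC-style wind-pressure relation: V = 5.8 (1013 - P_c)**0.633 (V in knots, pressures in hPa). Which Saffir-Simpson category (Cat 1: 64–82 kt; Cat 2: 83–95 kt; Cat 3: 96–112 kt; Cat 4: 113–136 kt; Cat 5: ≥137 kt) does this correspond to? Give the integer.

ΔP = 1013 − 874 = 139 mb.
V ≈ 5.8 × 139^0.633 = 5.8 × 22.73 ≈ 132 kt.
132 kt falls in the Category 4 band.

4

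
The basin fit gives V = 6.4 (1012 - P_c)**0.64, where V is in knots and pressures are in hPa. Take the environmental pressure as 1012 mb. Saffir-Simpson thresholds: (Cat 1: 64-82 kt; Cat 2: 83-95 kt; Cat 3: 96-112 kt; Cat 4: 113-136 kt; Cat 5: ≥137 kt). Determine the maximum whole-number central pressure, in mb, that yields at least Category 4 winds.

923 mb

Category 4 begins at V = 113 kt.
Required ΔP = (113/6.4)^(1/0.64) = 17.656^1.562 ≈ 88.77 mb.
P_c ≤ 1012 − 88.77 = 923.23, so the highest integer P_c is 923 mb.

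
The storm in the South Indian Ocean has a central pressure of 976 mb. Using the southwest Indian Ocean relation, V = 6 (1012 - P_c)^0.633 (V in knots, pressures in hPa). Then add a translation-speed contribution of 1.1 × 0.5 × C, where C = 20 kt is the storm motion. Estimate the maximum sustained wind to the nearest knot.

ΔP = 1012 − 976 = 36 mb.
36^0.633 ≈ 9.664.
V ≈ 6 × 9.664 ≈ 58.0 kt.
Translation term: 1.1 × 0.5 × 20 = 11 kt.
Corrected V ≈ 69 kt → 69 kt.

69 kt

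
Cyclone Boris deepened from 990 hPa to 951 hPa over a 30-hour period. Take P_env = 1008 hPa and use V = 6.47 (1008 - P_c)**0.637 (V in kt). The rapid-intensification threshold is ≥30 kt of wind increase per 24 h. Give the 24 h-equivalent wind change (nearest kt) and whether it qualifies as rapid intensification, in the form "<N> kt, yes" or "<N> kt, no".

V₁: ΔP = 18, V ≈ 6.47 × 18^0.637 ≈ 40.79 kt.
V₂: ΔP = 57, V ≈ 6.47 × 57^0.637 ≈ 85.00 kt.
ΔV over 30 h = 44.21 kt → 24 h equivalent = 44.21 × 24/30 ≈ 35.37 kt.
35 kt ≥ 30 kt ⇒ rapid intensification.

35 kt, yes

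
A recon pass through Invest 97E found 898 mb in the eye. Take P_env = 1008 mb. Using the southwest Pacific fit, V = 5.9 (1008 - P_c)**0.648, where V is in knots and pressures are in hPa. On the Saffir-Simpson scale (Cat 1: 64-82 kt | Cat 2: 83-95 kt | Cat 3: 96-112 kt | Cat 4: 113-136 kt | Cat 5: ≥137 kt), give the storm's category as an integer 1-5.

4

ΔP = 1008 − 898 = 110 mb.
V ≈ 5.9 × 110^0.648 = 5.9 × 21.03 ≈ 124 kt.
124 kt falls in the Category 4 band.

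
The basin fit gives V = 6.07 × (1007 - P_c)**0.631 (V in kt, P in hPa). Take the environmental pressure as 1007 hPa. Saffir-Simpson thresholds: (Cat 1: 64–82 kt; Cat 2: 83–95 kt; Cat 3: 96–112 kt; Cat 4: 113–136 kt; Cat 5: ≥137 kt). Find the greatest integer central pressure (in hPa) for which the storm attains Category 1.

965 hPa

Category 1 begins at V = 64 kt.
Required ΔP = (64/6.07)^(1/0.631) = 10.544^1.585 ≈ 41.80 hPa.
P_c ≤ 1007 − 41.80 = 965.20, so the highest integer P_c is 965 hPa.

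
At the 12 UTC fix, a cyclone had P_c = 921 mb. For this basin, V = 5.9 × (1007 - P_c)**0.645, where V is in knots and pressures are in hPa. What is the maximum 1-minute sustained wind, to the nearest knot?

104 kt

ΔP = 1007 − 921 = 86 mb.
86^0.645 ≈ 17.691.
V ≈ 5.9 × 17.691 ≈ 104.4 kt.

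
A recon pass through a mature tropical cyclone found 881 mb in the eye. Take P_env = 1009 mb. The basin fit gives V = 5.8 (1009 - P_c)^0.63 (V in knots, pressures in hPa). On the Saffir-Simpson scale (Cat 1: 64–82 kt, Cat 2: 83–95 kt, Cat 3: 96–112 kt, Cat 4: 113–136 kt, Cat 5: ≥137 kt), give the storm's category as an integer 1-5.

4

ΔP = 1009 − 881 = 128 mb.
V ≈ 5.8 × 128^0.63 = 5.8 × 21.26 ≈ 123 kt.
123 kt falls in the Category 4 band.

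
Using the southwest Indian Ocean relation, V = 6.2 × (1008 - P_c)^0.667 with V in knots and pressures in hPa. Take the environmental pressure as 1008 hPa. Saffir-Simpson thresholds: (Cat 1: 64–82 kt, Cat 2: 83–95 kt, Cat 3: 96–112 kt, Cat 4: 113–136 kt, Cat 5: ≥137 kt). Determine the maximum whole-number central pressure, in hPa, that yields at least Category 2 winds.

Category 2 begins at V = 83 kt.
Required ΔP = (83/6.2)^(1/0.667) = 13.387^1.499 ≈ 48.89 hPa.
P_c ≤ 1008 − 48.89 = 959.11, so the highest integer P_c is 959 hPa.

959 hPa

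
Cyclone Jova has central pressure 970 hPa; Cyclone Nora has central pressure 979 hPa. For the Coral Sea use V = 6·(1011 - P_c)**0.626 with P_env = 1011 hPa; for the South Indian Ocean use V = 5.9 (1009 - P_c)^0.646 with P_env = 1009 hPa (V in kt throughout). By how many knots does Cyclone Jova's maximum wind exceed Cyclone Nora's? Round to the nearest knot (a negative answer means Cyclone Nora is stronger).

8 kt

Cyclone Jova: ΔP = 41; V ≈ 6 × 41^0.626 ≈ 61.34 kt.
Cyclone Nora: ΔP = 30; V ≈ 5.9 × 30^0.646 ≈ 53.10 kt.
Difference ≈ 61.34 − 53.10 = 8.24 → 8 kt.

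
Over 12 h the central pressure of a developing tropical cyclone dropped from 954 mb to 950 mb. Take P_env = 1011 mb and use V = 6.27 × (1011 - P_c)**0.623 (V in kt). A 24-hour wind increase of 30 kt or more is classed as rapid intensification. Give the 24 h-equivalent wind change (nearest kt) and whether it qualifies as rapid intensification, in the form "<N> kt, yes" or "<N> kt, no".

7 kt, no

V₁: ΔP = 57, V ≈ 6.27 × 57^0.623 ≈ 77.84 kt.
V₂: ΔP = 61, V ≈ 6.27 × 61^0.623 ≈ 81.19 kt.
ΔV over 12 h = 3.35 kt → 24 h equivalent = 3.35 × 24/12 ≈ 6.70 kt.
7 kt < 30 kt ⇒ not rapid intensification.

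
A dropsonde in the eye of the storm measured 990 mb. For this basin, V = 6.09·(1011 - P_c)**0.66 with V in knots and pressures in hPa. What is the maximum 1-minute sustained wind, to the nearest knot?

ΔP = 1011 − 990 = 21 mb.
21^0.66 ≈ 7.459.
V ≈ 6.09 × 7.459 ≈ 45.4 kt.

45 kt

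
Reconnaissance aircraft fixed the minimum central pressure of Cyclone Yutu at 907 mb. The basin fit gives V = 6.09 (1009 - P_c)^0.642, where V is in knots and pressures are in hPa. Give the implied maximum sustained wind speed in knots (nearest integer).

119 kt

ΔP = 1009 − 907 = 102 mb.
102^0.642 ≈ 19.477.
V ≈ 6.09 × 19.477 ≈ 118.6 kt.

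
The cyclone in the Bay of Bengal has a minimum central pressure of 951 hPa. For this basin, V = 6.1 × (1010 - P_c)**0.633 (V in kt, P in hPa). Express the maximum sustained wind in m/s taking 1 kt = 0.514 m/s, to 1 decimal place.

ΔP = 1010 − 951 = 59 hPa.
V ≈ 6.1 × 59^0.633 = 6.1 × 13.211 ≈ 80.590 kt.
80.590 × 0.514 ≈ 41.42 m/s → 41.4 m/s.

41.4 m/s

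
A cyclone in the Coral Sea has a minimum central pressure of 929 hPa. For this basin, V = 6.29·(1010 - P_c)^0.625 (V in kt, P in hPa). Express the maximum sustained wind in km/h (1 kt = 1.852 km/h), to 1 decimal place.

181.6 km/h

ΔP = 1010 − 929 = 81 hPa.
V ≈ 6.29 × 81^0.625 = 6.29 × 15.588 ≈ 98.051 kt.
98.051 × 1.852 ≈ 181.59 km/h → 181.6 km/h.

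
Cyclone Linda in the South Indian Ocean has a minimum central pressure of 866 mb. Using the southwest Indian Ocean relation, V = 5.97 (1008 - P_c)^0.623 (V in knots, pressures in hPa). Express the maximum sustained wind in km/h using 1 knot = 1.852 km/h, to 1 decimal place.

242.4 km/h

ΔP = 1008 − 866 = 142 mb.
V ≈ 5.97 × 142^0.623 = 5.97 × 21.922 ≈ 130.873 kt.
130.873 × 1.852 ≈ 242.38 km/h → 242.4 km/h.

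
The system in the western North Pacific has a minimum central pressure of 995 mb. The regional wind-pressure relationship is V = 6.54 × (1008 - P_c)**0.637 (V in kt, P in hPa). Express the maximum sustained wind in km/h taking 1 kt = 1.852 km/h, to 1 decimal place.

ΔP = 1008 − 995 = 13 mb.
V ≈ 6.54 × 13^0.637 = 6.54 × 5.124 ≈ 33.509 kt.
33.509 × 1.852 ≈ 62.06 km/h → 62.1 km/h.

62.1 km/h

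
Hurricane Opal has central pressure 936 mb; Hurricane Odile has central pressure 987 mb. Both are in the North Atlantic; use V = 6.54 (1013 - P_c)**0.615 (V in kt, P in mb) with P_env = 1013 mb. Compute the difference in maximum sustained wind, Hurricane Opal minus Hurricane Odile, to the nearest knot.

46 kt

Hurricane Opal: ΔP = 77; V ≈ 6.54 × 77^0.615 ≈ 94.57 kt.
Hurricane Odile: ΔP = 26; V ≈ 6.54 × 26^0.615 ≈ 48.50 kt.
Difference ≈ 94.57 − 48.50 = 46.07 → 46 kt.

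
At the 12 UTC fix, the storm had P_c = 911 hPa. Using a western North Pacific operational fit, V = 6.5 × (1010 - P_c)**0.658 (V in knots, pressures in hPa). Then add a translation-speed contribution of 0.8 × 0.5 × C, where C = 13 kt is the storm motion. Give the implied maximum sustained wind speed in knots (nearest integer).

139 kt

ΔP = 1010 − 911 = 99 hPa.
99^0.658 ≈ 20.565.
V ≈ 6.5 × 20.565 ≈ 133.7 kt.
Translation term: 0.8 × 0.5 × 13 = 5.2 kt.
Corrected V ≈ 138.9 kt → 139 kt.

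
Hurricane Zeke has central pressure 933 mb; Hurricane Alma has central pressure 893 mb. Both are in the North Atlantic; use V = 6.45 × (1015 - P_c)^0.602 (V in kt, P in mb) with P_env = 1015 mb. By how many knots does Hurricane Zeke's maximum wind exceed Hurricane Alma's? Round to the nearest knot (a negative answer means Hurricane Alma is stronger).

Hurricane Zeke: ΔP = 82; V ≈ 6.45 × 82^0.602 ≈ 91.55 kt.
Hurricane Alma: ΔP = 122; V ≈ 6.45 × 122^0.602 ≈ 116.29 kt.
Difference ≈ 91.55 − 116.29 = -24.74 → -25 kt.

-25 kt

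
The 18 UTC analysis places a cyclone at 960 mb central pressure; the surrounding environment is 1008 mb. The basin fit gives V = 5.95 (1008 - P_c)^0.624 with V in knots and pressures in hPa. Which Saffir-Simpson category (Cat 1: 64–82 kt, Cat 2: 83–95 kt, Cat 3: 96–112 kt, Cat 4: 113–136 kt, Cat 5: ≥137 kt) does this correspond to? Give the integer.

1

ΔP = 1008 − 960 = 48 mb.
V ≈ 5.95 × 48^0.624 = 5.95 × 11.20 ≈ 67 kt.
67 kt falls in the Category 1 band.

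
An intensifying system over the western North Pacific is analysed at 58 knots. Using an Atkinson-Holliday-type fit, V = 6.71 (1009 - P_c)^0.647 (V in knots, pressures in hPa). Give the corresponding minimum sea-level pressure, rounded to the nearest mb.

ΔP = (V / 6.71)^(1/0.647) = (58/6.71)^1.546.
58/6.71 = 8.644; 8.644^1.546 ≈ 28.04 mb.
P_c = 1009 − 28.04 = 980.96 ≈ 981 mb.

981 mb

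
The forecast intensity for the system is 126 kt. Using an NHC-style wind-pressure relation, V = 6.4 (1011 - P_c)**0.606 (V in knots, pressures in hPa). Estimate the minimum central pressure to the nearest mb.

874 mb

ΔP = (V / 6.4)^(1/0.606) = (126/6.4)^1.650.
126/6.4 = 19.688; 19.688^1.650 ≈ 136.66 mb.
P_c = 1011 − 136.66 = 874.34 ≈ 874 mb.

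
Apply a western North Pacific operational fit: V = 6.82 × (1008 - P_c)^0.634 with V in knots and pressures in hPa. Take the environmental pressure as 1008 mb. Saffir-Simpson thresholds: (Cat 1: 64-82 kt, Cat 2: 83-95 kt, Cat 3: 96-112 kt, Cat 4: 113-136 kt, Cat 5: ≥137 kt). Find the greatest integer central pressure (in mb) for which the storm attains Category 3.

943 mb

Category 3 begins at V = 96 kt.
Required ΔP = (96/6.82)^(1/0.634) = 14.076^1.577 ≈ 64.79 mb.
P_c ≤ 1008 − 64.79 = 943.21, so the highest integer P_c is 943 mb.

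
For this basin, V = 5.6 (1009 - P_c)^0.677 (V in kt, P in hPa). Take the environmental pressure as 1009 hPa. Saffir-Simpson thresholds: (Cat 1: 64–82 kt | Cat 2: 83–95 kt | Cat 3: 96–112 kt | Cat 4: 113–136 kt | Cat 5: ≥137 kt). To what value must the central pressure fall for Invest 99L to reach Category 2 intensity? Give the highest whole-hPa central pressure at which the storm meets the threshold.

955 hPa

Category 2 begins at V = 83 kt.
Required ΔP = (83/5.6)^(1/0.677) = 14.821^1.477 ≈ 53.64 hPa.
P_c ≤ 1009 − 53.64 = 955.36, so the highest integer P_c is 955 hPa.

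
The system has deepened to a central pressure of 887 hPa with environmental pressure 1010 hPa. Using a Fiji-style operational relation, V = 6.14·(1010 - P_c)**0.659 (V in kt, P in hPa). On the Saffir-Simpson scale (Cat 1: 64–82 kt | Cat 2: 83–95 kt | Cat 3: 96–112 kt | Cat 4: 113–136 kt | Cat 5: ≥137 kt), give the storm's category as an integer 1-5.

ΔP = 1010 − 887 = 123 hPa.
V ≈ 6.14 × 123^0.659 = 6.14 × 23.84 ≈ 146 kt.
146 kt falls in the Category 5 band.

5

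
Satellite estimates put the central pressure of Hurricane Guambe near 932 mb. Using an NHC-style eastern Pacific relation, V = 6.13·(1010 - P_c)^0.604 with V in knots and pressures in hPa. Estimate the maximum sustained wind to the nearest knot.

ΔP = 1010 − 932 = 78 mb.
78^0.604 ≈ 13.894.
V ≈ 6.13 × 13.894 ≈ 85.2 kt.

85 kt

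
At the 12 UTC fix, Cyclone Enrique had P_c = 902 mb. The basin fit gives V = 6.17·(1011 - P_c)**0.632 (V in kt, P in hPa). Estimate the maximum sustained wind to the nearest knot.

120 kt

ΔP = 1011 − 902 = 109 mb.
109^0.632 ≈ 19.393.
V ≈ 6.17 × 19.393 ≈ 119.7 kt.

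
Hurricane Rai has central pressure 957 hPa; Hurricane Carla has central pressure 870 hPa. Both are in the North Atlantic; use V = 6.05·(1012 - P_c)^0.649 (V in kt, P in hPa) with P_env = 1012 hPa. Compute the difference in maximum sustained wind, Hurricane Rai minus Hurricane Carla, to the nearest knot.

Hurricane Rai: ΔP = 55; V ≈ 6.05 × 55^0.649 ≈ 81.52 kt.
Hurricane Carla: ΔP = 142; V ≈ 6.05 × 142^0.649 ≈ 150.87 kt.
Difference ≈ 81.52 − 150.87 = -69.35 → -69 kt.

-69 kt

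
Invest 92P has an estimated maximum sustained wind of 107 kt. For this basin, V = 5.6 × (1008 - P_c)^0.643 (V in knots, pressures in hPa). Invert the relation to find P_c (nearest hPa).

ΔP = (V / 5.6)^(1/0.643) = (107/5.6)^1.555.
107/5.6 = 19.107; 19.107^1.555 ≈ 98.29 hPa.
P_c = 1008 − 98.29 = 909.71 ≈ 910 hPa.

910 hPa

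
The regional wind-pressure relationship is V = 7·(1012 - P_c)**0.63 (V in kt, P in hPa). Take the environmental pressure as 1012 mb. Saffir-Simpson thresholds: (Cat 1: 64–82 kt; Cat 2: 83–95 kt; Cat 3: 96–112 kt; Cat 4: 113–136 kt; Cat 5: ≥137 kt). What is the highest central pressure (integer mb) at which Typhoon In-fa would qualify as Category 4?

Category 4 begins at V = 113 kt.
Required ΔP = (113/7)^(1/0.63) = 16.143^1.587 ≈ 82.69 mb.
P_c ≤ 1012 − 82.69 = 929.31, so the highest integer P_c is 929 mb.

929 mb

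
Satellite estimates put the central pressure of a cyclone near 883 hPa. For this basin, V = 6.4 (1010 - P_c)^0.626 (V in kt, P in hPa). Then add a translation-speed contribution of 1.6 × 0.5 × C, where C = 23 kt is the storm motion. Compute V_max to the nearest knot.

151 kt

ΔP = 1010 − 883 = 127 hPa.
127^0.626 ≈ 20.748.
V ≈ 6.4 × 20.748 ≈ 132.8 kt.
Translation term: 1.6 × 0.5 × 23 = 18.4 kt.
Corrected V ≈ 151.2 kt → 151 kt.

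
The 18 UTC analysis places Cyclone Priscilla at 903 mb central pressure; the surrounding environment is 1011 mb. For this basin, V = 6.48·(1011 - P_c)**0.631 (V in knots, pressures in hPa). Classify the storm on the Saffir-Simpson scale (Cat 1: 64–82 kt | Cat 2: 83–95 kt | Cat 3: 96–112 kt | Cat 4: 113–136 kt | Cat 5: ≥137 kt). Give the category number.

ΔP = 1011 − 903 = 108 mb.
V ≈ 6.48 × 108^0.631 = 6.48 × 19.19 ≈ 124 kt.
124 kt falls in the Category 4 band.

4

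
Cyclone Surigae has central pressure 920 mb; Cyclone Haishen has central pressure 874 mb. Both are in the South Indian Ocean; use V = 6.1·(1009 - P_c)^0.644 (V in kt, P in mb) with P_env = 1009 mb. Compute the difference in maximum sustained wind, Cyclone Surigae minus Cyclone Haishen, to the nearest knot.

-34 kt

Cyclone Surigae: ΔP = 89; V ≈ 6.1 × 89^0.644 ≈ 109.83 kt.
Cyclone Haishen: ΔP = 135; V ≈ 6.1 × 135^0.644 ≈ 143.64 kt.
Difference ≈ 109.83 − 143.64 = -33.81 → -34 kt.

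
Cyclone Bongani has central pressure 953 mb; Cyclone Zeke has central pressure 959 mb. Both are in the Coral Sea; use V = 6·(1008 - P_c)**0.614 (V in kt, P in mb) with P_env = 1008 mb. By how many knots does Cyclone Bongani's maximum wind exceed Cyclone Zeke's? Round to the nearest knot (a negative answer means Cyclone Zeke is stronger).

5 kt

Cyclone Bongani: ΔP = 55; V ≈ 6 × 55^0.614 ≈ 70.26 kt.
Cyclone Zeke: ΔP = 49; V ≈ 6 × 49^0.614 ≈ 65.45 kt.
Difference ≈ 70.26 − 65.45 = 4.81 → 5 kt.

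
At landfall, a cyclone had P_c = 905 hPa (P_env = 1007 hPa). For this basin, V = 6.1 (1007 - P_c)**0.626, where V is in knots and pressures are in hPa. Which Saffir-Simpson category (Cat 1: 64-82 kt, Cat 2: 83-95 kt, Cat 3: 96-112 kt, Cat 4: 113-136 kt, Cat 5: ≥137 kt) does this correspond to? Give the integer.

ΔP = 1007 − 905 = 102 hPa.
V ≈ 6.1 × 102^0.626 = 6.1 × 18.09 ≈ 110 kt.
110 kt falls in the Category 3 band.

3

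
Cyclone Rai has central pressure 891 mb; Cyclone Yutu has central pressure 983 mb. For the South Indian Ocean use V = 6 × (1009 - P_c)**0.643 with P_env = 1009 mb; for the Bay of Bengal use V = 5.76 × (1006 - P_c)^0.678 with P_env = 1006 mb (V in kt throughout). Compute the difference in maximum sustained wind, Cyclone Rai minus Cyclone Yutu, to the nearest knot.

Cyclone Rai: ΔP = 118; V ≈ 6 × 118^0.643 ≈ 128.94 kt.
Cyclone Yutu: ΔP = 23; V ≈ 5.76 × 23^0.678 ≈ 48.27 kt.
Difference ≈ 128.94 − 48.27 = 80.67 → 81 kt.

81 kt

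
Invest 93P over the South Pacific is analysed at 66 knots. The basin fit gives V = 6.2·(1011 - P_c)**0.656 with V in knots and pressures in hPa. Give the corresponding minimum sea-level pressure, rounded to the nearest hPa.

ΔP = (V / 6.2)^(1/0.656) = (66/6.2)^1.524.
66/6.2 = 10.645; 10.645^1.524 ≈ 36.79 hPa.
P_c = 1011 − 36.79 = 974.21 ≈ 974 hPa.

974 hPa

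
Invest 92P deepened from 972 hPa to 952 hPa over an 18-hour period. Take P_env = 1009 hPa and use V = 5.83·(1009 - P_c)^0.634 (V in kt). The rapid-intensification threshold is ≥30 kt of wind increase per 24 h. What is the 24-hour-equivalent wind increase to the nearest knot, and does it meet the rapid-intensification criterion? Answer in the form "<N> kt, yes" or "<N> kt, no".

24 kt, no

V₁: ΔP = 37, V ≈ 5.83 × 37^0.634 ≈ 57.53 kt.
V₂: ΔP = 57, V ≈ 5.83 × 57^0.634 ≈ 75.66 kt.
ΔV over 18 h = 18.13 kt → 24 h equivalent = 18.13 × 24/18 ≈ 24.17 kt.
24 kt < 30 kt ⇒ not rapid intensification.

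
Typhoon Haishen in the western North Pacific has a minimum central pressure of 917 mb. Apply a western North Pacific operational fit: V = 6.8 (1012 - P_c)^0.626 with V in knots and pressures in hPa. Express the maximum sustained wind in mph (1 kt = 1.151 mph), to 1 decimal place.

135.4 mph

ΔP = 1012 − 917 = 95 mb.
V ≈ 6.8 × 95^0.626 = 6.8 × 17.300 ≈ 117.642 kt.
117.642 × 1.151 ≈ 135.41 mph → 135.4 mph.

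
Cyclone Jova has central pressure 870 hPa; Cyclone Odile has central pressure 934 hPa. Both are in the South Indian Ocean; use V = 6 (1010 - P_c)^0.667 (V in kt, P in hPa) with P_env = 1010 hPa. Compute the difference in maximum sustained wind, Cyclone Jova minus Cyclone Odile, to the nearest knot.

54 kt

Cyclone Jova: ΔP = 140; V ≈ 6 × 140^0.667 ≈ 162.04 kt.
Cyclone Odile: ΔP = 76; V ≈ 6 × 76^0.667 ≈ 107.81 kt.
Difference ≈ 162.04 − 107.81 = 54.23 → 54 kt.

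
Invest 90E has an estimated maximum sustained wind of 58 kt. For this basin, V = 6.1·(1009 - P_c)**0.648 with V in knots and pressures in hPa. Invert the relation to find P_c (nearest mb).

ΔP = (V / 6.1)^(1/0.648) = (58/6.1)^1.543.
58/6.1 = 9.508; 9.508^1.543 ≈ 32.32 mb.
P_c = 1009 − 32.32 = 976.68 ≈ 977 mb.

977 mb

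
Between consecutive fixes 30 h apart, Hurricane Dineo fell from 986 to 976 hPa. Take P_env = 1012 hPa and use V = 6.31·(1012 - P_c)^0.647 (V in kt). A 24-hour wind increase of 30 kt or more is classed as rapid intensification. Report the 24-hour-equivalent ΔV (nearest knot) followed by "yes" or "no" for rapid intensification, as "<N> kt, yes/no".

10 kt, no

V₁: ΔP = 26, V ≈ 6.31 × 26^0.647 ≈ 51.94 kt.
V₂: ΔP = 36, V ≈ 6.31 × 36^0.647 ≈ 64.11 kt.
ΔV over 30 h = 12.17 kt → 24 h equivalent = 12.17 × 24/30 ≈ 9.74 kt.
10 kt < 30 kt ⇒ not rapid intensification.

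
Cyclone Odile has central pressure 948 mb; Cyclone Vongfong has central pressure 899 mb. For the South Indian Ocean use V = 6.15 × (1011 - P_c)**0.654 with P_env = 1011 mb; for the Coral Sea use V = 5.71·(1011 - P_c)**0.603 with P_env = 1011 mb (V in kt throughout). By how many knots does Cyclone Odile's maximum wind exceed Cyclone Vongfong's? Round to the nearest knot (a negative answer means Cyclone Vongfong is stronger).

-6 kt

Cyclone Odile: ΔP = 63; V ≈ 6.15 × 63^0.654 ≈ 92.39 kt.
Cyclone Vongfong: ΔP = 112; V ≈ 5.71 × 112^0.603 ≈ 98.25 kt.
Difference ≈ 92.39 − 98.25 = -5.86 → -6 kt.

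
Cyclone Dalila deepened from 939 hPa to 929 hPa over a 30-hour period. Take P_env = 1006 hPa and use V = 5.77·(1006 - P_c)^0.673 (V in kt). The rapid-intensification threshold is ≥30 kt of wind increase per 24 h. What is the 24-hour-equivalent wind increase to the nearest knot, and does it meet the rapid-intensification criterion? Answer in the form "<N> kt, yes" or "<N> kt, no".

8 kt, no

V₁: ΔP = 67, V ≈ 5.77 × 67^0.673 ≈ 97.75 kt.
V₂: ΔP = 77, V ≈ 5.77 × 77^0.673 ≈ 107.35 kt.
ΔV over 30 h = 9.60 kt → 24 h equivalent = 9.60 × 24/30 ≈ 7.68 kt.
8 kt < 30 kt ⇒ not rapid intensification.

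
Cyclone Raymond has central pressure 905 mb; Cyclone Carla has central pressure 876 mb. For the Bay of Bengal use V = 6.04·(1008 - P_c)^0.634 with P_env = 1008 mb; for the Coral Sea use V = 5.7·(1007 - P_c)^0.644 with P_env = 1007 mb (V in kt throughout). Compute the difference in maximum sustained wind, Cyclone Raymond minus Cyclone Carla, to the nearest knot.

-18 kt

Cyclone Raymond: ΔP = 103; V ≈ 6.04 × 103^0.634 ≈ 114.07 kt.
Cyclone Carla: ΔP = 131; V ≈ 5.7 × 131^0.644 ≈ 131.64 kt.
Difference ≈ 114.07 − 131.64 = -17.57 → -18 kt.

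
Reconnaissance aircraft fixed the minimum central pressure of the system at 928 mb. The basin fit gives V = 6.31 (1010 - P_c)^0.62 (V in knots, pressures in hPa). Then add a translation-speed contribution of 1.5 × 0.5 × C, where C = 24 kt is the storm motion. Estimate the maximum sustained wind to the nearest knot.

115 kt

ΔP = 1010 − 928 = 82 mb.
82^0.62 ≈ 15.366.
V ≈ 6.31 × 15.366 ≈ 97.0 kt.
Translation term: 1.5 × 0.5 × 24 = 18 kt.
Corrected V ≈ 115 kt → 115 kt.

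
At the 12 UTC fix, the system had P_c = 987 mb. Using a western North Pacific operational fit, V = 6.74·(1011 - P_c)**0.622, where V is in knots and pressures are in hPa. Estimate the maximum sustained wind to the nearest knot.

49 kt

ΔP = 1011 − 987 = 24 mb.
24^0.622 ≈ 7.219.
V ≈ 6.74 × 7.219 ≈ 48.7 kt.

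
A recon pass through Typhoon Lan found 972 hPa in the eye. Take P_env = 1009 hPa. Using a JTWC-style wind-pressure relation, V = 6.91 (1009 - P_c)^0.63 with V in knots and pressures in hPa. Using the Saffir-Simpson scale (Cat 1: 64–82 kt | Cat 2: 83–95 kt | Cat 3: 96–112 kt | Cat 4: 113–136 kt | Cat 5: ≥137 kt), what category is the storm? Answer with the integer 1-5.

1

ΔP = 1009 − 972 = 37 hPa.
V ≈ 6.91 × 37^0.63 = 6.91 × 9.73 ≈ 67 kt.
67 kt falls in the Category 1 band.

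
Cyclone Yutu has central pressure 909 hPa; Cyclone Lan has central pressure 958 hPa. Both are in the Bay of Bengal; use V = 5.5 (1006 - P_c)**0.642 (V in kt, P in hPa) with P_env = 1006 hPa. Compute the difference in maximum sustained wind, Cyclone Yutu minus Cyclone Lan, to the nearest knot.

Cyclone Yutu: ΔP = 97; V ≈ 5.5 × 97^0.642 ≈ 103.72 kt.
Cyclone Lan: ΔP = 48; V ≈ 5.5 × 48^0.642 ≈ 66.03 kt.
Difference ≈ 103.72 − 66.03 = 37.69 → 38 kt.

38 kt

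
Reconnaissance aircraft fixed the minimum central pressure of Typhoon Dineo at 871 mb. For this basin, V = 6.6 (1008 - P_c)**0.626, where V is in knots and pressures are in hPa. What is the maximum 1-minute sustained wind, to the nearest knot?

ΔP = 1008 − 871 = 137 mb.
137^0.626 ≈ 21.756.
V ≈ 6.6 × 21.756 ≈ 143.6 kt.

144 kt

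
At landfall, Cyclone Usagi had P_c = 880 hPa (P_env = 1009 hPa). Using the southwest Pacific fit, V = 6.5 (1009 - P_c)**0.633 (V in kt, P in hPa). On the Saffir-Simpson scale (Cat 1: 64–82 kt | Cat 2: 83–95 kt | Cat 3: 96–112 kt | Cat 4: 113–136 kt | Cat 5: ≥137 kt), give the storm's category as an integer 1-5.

5

ΔP = 1009 − 880 = 129 hPa.
V ≈ 6.5 × 129^0.633 = 6.5 × 21.68 ≈ 141 kt.
141 kt falls in the Category 5 band.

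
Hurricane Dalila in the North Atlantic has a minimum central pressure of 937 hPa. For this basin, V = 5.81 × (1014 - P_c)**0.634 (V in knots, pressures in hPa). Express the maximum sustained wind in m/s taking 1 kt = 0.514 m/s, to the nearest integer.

ΔP = 1014 − 937 = 77 hPa.
V ≈ 5.81 × 77^0.634 = 5.81 × 15.705 ≈ 91.245 kt.
91.245 × 0.514 ≈ 46.90 m/s → 47 m/s.

47 m/s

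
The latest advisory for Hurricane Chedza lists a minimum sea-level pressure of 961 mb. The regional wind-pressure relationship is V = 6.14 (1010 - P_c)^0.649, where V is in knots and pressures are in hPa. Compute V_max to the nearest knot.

ΔP = 1010 − 961 = 49 mb.
49^0.649 ≈ 12.501.
V ≈ 6.14 × 12.501 ≈ 76.8 kt.

77 kt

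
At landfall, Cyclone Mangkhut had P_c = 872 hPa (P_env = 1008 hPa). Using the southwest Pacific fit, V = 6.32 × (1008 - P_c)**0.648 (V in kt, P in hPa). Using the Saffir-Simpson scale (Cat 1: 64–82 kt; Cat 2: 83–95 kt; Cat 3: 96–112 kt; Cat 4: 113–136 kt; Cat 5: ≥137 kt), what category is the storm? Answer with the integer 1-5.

5

ΔP = 1008 − 872 = 136 hPa.
V ≈ 6.32 × 136^0.648 = 6.32 × 24.13 ≈ 152 kt.
152 kt falls in the Category 5 band.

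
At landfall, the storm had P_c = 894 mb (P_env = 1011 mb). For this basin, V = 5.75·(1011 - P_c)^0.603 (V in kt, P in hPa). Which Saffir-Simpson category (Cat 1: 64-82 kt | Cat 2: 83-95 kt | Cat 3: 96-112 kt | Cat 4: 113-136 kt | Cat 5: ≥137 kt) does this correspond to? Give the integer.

3

ΔP = 1011 − 894 = 117 mb.
V ≈ 5.75 × 117^0.603 = 5.75 × 17.67 ≈ 102 kt.
102 kt falls in the Category 3 band.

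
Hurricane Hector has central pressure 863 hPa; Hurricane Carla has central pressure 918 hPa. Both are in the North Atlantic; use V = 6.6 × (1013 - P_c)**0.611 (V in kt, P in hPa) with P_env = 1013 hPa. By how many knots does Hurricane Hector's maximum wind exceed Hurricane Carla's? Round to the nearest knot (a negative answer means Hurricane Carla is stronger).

34 kt

Hurricane Hector: ΔP = 150; V ≈ 6.6 × 150^0.611 ≈ 140.97 kt.
Hurricane Carla: ΔP = 95; V ≈ 6.6 × 95^0.611 ≈ 106.64 kt.
Difference ≈ 140.97 − 106.64 = 34.33 → 34 kt.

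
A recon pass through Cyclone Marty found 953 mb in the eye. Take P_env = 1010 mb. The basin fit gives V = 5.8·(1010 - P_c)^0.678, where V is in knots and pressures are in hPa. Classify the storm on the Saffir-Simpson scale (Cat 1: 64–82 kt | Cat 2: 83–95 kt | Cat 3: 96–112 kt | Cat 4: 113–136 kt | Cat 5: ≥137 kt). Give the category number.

ΔP = 1010 − 953 = 57 mb.
V ≈ 5.8 × 57^0.678 = 5.8 × 15.51 ≈ 90 kt.
90 kt falls in the Category 2 band.

2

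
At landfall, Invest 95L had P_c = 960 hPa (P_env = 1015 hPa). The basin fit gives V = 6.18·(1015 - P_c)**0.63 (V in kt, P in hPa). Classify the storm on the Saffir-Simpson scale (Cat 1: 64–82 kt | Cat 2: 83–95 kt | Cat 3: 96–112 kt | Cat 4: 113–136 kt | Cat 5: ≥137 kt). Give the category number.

ΔP = 1015 − 960 = 55 hPa.
V ≈ 6.18 × 55^0.63 = 6.18 × 12.49 ≈ 77 kt.
77 kt falls in the Category 1 band.

1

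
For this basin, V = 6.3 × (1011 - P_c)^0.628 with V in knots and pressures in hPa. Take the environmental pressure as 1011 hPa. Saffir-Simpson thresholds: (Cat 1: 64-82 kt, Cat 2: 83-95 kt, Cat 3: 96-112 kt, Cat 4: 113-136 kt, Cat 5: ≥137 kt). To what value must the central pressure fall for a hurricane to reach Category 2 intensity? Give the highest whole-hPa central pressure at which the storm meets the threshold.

Category 2 begins at V = 83 kt.
Required ΔP = (83/6.3)^(1/0.628) = 13.175^1.592 ≈ 60.68 hPa.
P_c ≤ 1011 − 60.68 = 950.32, so the highest integer P_c is 950 hPa.

950 hPa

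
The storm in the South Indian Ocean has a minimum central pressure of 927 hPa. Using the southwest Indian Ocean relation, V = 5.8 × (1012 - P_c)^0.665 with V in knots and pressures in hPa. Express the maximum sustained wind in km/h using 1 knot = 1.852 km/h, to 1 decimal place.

ΔP = 1012 − 927 = 85 hPa.
V ≈ 5.8 × 85^0.665 = 5.8 × 19.189 ≈ 111.299 kt.
111.299 × 1.852 ≈ 206.13 km/h → 206.1 km/h.

206.1 km/h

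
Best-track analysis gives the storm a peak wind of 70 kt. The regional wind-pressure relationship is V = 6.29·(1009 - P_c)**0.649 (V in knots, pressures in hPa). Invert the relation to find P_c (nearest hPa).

ΔP = (V / 6.29)^(1/0.649) = (70/6.29)^1.541.
70/6.29 = 11.129; 11.129^1.541 ≈ 40.96 hPa.
P_c = 1009 − 40.96 = 968.04 ≈ 968 hPa.

968 hPa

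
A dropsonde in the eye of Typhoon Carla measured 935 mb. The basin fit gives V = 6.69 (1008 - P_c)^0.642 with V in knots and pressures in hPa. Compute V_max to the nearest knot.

ΔP = 1008 − 935 = 73 mb.
73^0.642 ≈ 15.713.
V ≈ 6.69 × 15.713 ≈ 105.1 kt.

105 kt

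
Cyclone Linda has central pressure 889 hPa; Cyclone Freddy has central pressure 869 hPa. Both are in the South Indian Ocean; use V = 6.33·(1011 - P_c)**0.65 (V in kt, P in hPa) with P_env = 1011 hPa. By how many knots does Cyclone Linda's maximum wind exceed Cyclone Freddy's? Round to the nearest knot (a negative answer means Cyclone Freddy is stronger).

-15 kt

Cyclone Linda: ΔP = 122; V ≈ 6.33 × 122^0.65 ≈ 143.73 kt.
Cyclone Freddy: ΔP = 142; V ≈ 6.33 × 142^0.65 ≈ 158.63 kt.
Difference ≈ 143.73 − 158.63 = -14.90 → -15 kt.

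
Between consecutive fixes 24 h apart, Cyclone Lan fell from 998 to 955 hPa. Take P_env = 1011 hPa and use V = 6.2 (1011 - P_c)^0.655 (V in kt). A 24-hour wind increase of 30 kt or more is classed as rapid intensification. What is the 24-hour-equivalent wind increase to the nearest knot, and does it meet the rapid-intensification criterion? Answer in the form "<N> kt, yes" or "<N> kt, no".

V₁: ΔP = 13, V ≈ 6.2 × 13^0.655 ≈ 33.27 kt.
V₂: ΔP = 56, V ≈ 6.2 × 56^0.655 ≈ 86.59 kt.
ΔV over 24 h = 53.32 kt → 24 h equivalent = 53.32 × 24/24 ≈ 53.32 kt.
53 kt ≥ 30 kt ⇒ rapid intensification.

53 kt, yes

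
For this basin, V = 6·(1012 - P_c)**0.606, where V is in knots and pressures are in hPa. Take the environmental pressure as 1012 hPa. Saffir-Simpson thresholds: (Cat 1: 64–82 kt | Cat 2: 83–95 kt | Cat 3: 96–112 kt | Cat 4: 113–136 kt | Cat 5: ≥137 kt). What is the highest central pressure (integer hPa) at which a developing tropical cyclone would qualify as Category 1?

962 hPa

Category 1 begins at V = 64 kt.
Required ΔP = (64/6)^(1/0.606) = 10.667^1.650 ≈ 49.71 hPa.
P_c ≤ 1012 − 49.71 = 962.29, so the highest integer P_c is 962 hPa.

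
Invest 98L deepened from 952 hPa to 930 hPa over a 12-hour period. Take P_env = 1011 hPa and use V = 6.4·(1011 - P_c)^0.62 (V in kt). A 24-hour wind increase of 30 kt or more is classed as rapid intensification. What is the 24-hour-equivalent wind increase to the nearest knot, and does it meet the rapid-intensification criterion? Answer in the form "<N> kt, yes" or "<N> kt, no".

35 kt, yes

V₁: ΔP = 59, V ≈ 6.4 × 59^0.62 ≈ 80.19 kt.
V₂: ΔP = 81, V ≈ 6.4 × 81^0.62 ≈ 97.60 kt.
ΔV over 12 h = 17.41 kt → 24 h equivalent = 17.41 × 24/12 ≈ 34.82 kt.
35 kt ≥ 30 kt ⇒ rapid intensification.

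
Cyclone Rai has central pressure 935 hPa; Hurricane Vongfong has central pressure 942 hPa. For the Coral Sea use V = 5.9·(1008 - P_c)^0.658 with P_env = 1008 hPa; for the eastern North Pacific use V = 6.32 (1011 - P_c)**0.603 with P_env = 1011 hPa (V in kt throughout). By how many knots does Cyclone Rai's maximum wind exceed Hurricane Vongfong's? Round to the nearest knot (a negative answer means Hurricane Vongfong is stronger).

18 kt

Cyclone Rai: ΔP = 73; V ≈ 5.9 × 73^0.658 ≈ 99.29 kt.
Hurricane Vongfong: ΔP = 69; V ≈ 6.32 × 69^0.603 ≈ 81.20 kt.
Difference ≈ 99.29 − 81.20 = 18.09 → 18 kt.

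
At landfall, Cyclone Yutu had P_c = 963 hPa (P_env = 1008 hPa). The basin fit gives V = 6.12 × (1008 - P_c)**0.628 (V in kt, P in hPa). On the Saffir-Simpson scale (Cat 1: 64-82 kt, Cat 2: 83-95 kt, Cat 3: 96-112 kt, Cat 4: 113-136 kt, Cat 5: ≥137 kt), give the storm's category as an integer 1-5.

1

ΔP = 1008 − 963 = 45 hPa.
V ≈ 6.12 × 45^0.628 = 6.12 × 10.92 ≈ 67 kt.
67 kt falls in the Category 1 band.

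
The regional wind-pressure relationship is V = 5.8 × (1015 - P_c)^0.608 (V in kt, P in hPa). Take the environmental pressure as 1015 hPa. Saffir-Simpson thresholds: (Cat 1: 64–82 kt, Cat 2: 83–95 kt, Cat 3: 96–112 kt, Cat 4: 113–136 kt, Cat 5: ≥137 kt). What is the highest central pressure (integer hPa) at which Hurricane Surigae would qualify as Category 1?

Category 1 begins at V = 64 kt.
Required ΔP = (64/5.8)^(1/0.608) = 11.034^1.645 ≈ 51.89 hPa.
P_c ≤ 1015 − 51.89 = 963.11, so the highest integer P_c is 963 hPa.

963 hPa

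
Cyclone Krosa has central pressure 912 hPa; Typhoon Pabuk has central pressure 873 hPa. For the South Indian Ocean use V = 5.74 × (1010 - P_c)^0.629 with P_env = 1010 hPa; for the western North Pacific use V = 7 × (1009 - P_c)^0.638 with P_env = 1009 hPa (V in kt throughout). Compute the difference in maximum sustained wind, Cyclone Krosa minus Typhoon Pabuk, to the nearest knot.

Cyclone Krosa: ΔP = 98; V ≈ 5.74 × 98^0.629 ≈ 102.66 kt.
Typhoon Pabuk: ΔP = 136; V ≈ 7 × 136^0.638 ≈ 160.80 kt.
Difference ≈ 102.66 − 160.80 = -58.14 → -58 kt.

-58 kt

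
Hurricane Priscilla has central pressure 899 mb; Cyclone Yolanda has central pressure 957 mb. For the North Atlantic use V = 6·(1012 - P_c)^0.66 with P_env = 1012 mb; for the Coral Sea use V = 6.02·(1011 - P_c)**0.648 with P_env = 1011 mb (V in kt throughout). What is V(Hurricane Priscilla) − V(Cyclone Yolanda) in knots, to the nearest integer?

Hurricane Priscilla: ΔP = 113; V ≈ 6 × 113^0.66 ≈ 135.89 kt.
Cyclone Yolanda: ΔP = 54; V ≈ 6.02 × 54^0.648 ≈ 79.83 kt.
Difference ≈ 135.89 − 79.83 = 56.06 → 56 kt.

56 kt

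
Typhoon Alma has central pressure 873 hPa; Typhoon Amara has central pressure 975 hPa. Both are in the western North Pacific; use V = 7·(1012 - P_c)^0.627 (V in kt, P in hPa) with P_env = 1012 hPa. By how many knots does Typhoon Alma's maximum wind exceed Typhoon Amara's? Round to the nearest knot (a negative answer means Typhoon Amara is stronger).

Typhoon Alma: ΔP = 139; V ≈ 7 × 139^0.627 ≈ 154.44 kt.
Typhoon Amara: ΔP = 37; V ≈ 7 × 37^0.627 ≈ 67.35 kt.
Difference ≈ 154.44 − 67.35 = 87.09 → 87 kt.

87 kt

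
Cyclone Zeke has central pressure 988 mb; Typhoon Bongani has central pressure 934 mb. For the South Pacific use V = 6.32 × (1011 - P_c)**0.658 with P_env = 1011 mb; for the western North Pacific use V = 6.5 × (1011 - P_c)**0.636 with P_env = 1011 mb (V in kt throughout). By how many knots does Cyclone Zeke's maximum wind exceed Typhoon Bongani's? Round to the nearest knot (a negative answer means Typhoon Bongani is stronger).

Cyclone Zeke: ΔP = 23; V ≈ 6.32 × 23^0.658 ≈ 49.74 kt.
Typhoon Bongani: ΔP = 77; V ≈ 6.5 × 77^0.636 ≈ 102.97 kt.
Difference ≈ 49.74 − 102.97 = -53.23 → -53 kt.

-53 kt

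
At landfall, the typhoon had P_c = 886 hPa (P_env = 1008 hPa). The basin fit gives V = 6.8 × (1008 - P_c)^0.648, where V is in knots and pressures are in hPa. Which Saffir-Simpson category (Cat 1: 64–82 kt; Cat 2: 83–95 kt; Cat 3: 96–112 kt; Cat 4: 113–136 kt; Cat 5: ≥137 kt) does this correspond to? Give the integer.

5

ΔP = 1008 − 886 = 122 hPa.
V ≈ 6.8 × 122^0.648 = 6.8 × 22.49 ≈ 153 kt.
153 kt falls in the Category 5 band.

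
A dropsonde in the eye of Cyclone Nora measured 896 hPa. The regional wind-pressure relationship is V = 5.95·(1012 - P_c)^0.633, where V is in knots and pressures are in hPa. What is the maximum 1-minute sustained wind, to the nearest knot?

121 kt

ΔP = 1012 − 896 = 116 hPa.
116^0.633 ≈ 20.268.
V ≈ 5.95 × 20.268 ≈ 120.6 kt.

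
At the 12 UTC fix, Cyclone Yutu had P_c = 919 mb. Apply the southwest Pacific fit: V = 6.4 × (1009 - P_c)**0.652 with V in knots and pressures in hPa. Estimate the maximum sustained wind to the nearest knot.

120 kt

ΔP = 1009 − 919 = 90 mb.
90^0.652 ≈ 18.800.
V ≈ 6.4 × 18.800 ≈ 120.3 kt.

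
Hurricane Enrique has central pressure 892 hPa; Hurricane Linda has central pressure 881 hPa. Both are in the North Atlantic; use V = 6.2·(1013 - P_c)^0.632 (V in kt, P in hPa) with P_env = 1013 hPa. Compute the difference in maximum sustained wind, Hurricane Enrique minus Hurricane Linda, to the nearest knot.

-7 kt

Hurricane Enrique: ΔP = 121; V ≈ 6.2 × 121^0.632 ≈ 128.44 kt.
Hurricane Linda: ΔP = 132; V ≈ 6.2 × 132^0.632 ≈ 135.70 kt.
Difference ≈ 128.44 − 135.70 = -7.26 → -7 kt.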